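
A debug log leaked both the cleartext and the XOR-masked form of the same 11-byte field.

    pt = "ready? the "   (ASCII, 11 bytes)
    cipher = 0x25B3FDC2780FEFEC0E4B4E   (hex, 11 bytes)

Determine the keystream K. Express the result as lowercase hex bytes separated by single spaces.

Since cipher = pt ⊕ K, XORing both sides with pt gives K = pt ⊕ cipher.
114 ^  37 =  87
101 ^ 179 = 214
 97 ^ 253 = 156
100 ^ 194 = 166
121 ^ 120 =   1
 63 ^  15 =  48
 32 ^ 239 = 207
116 ^ 236 = 152
104 ^  14 = 102
101 ^  75 =  46
 32 ^  78 = 110

57 d6 9c a6 01 30 cf 98 66 2e 6e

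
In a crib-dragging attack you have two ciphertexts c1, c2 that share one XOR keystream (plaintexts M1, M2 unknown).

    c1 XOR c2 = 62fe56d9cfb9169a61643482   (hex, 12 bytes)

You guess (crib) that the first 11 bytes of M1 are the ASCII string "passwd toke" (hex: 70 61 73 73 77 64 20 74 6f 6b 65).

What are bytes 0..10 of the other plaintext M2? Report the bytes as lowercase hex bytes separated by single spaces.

12 9f 25 aa b8 dd 36 ee 0e 0f 51

Since c1 ⊕ c2 = M1 ⊕ M2, XORing with the guessed M1 bytes yields the corresponding M2 bytes: M2 = (c1 ⊕ c2) ⊕ M1.
62 XOR 70 = 12
fe XOR 61 = 9f
56 XOR 73 = 25
d9 XOR 73 = aa
cf XOR 77 = b8
b9 XOR 64 = dd
16 XOR 20 = 36
9a XOR 74 = ee
61 XOR 6f = 0e
64 XOR 6b = 0f
34 XOR 65 = 51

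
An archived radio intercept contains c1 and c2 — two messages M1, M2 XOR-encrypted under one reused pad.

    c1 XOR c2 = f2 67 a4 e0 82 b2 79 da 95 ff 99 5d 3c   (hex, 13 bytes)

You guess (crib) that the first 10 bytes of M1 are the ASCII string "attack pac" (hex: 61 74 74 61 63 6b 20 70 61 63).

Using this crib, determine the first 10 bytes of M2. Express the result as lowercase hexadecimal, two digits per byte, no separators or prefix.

9313d081e1d959aaf49c

Since c1 ⊕ c2 = M1 ⊕ M2, XORing with the guessed M1 bytes yields the corresponding M2 bytes: M2 = (c1 ⊕ c2) ⊕ M1.
f2 xor 61 = 93
67 xor 74 = 13
a4 xor 74 = d0
e0 xor 61 = 81
82 xor 63 = e1
b2 xor 6b = d9
79 xor 20 = 59
da xor 70 = aa
95 xor 61 = f4
ff xor 63 = 9c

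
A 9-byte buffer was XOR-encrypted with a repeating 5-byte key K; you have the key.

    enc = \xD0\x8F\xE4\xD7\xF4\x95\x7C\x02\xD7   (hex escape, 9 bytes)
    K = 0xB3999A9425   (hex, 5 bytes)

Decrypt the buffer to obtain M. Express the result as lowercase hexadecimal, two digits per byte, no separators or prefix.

The 5-byte key repeats, so the effective keystream is b3 99 9a 94 25 b3 99 9a 94.
byte 0: d0 xor b3 = 63
byte 1: 8f xor 99 = 16
byte 2: e4 xor 9a = 7e
byte 3: d7 xor 94 = 43
byte 4: f4 xor 25 = d1
byte 5: 95 xor b3 = 26
byte 6: 7c xor 99 = e5
byte 7: 02 xor 9a = 98
byte 8: d7 xor 94 = 43

63167e43d126e59843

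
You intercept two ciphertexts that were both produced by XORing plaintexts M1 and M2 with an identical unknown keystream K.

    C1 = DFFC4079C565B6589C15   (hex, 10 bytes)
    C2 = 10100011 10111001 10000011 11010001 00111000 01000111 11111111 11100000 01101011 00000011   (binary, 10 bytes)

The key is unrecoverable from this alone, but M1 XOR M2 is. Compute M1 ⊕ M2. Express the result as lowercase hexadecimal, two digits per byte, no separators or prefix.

7c45c3a8fd2249b8f716

C1 ⊕ C2 = (M1 ⊕ K) ⊕ (M2 ⊕ K) = M1 ⊕ M2 — the shared key cancels under XOR.
df XOR a3 = 7c
fc XOR b9 = 45
40 XOR 83 = c3
79 XOR d1 = a8
c5 XOR 38 = fd
65 XOR 47 = 22
b6 XOR ff = 49
58 XOR e0 = b8
9c XOR 6b = f7
15 XOR 03 = 16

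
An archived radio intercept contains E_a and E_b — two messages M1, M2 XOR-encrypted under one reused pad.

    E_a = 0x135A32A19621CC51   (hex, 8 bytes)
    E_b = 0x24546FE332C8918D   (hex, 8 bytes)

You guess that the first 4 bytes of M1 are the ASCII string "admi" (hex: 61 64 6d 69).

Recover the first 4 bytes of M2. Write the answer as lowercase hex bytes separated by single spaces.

First, E_a ⊕ E_b = (M1 ⊕ K) ⊕ (M2 ⊕ K) = M1 ⊕ M2, so the key drops out. Then M2 = (M1 ⊕ M2) ⊕ M1 over the first 4 bytes.
byte 0: (13 ^ 24) ^ 61 = 37 ^ 61 = 56
byte 1: (5a ^ 54) ^ 64 = 0e ^ 64 = 6a
byte 2: (32 ^ 6f) ^ 6d = 5d ^ 6d = 30
byte 3: (a1 ^ e3) ^ 69 = 42 ^ 69 = 2b

56 6a 30 2b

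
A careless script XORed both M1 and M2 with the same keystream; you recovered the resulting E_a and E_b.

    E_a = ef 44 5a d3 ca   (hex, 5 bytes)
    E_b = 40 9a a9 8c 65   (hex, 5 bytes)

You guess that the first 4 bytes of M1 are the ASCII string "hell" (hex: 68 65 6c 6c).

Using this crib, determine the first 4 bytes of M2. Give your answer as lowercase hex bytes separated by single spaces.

First, E_a ⊕ E_b = (M1 ⊕ K) ⊕ (M2 ⊕ K) = M1 ⊕ M2, so the key drops out. Then M2 = (M1 ⊕ M2) ⊕ M1 over the first 4 bytes.
byte 0: (ef ⊕ 40) ⊕ 68 = af ⊕ 68 = c7
byte 1: (44 ⊕ 9a) ⊕ 65 = de ⊕ 65 = bb
byte 2: (5a ⊕ a9) ⊕ 6c = f3 ⊕ 6c = 9f
byte 3: (d3 ⊕ 8c) ⊕ 6c = 5f ⊕ 6c = 33

c7 bb 9f 33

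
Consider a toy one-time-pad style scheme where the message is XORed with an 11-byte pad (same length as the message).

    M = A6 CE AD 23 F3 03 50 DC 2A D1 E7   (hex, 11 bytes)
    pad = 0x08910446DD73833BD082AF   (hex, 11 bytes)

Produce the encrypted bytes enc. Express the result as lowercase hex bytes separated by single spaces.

ae 5f a9 65 2e 70 d3 e7 fa 53 48

byte 0: 166 ⊕   8 = 174
byte 1: 206 ⊕ 145 =  95
byte 2: 173 ⊕   4 = 169
byte 3:  35 ⊕  70 = 101
byte 4: 243 ⊕ 221 =  46
byte 5:   3 ⊕ 115 = 112
byte 6:  80 ⊕ 131 = 211
byte 7: 220 ⊕  59 = 231
byte 8:  42 ⊕ 208 = 250
byte 9: 209 ⊕ 130 =  83
byte 10: 231 ⊕ 175 =  72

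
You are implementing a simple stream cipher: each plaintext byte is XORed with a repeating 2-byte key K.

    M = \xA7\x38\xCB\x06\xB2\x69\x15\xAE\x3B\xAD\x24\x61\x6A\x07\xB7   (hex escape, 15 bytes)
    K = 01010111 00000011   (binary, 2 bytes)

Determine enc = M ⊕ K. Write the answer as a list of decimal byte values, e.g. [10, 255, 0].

[240, 59, 156, 5, 229, 106, 66, 173, 108, 174, 115, 98, 61, 4, 224]

The 2-byte key repeats, so the effective keystream is 57 03 57 03 57 03 57 03 57 03 57 03 57 03 57.
byte 0: a7 ^ 57 = f0
byte 1: 38 ^ 03 = 3b
byte 2: cb ^ 57 = 9c
byte 3: 06 ^ 03 = 05
byte 4: b2 ^ 57 = e5
byte 5: 69 ^ 03 = 6a
byte 6: 15 ^ 57 = 42
byte 7: ae ^ 03 = ad
byte 8: 3b ^ 57 = 6c
byte 9: ad ^ 03 = ae
byte 10: 24 ^ 57 = 73
byte 11: 61 ^ 03 = 62
byte 12: 6a ^ 57 = 3d
byte 13: 07 ^ 03 = 04
byte 14: b7 ^ 57 = e0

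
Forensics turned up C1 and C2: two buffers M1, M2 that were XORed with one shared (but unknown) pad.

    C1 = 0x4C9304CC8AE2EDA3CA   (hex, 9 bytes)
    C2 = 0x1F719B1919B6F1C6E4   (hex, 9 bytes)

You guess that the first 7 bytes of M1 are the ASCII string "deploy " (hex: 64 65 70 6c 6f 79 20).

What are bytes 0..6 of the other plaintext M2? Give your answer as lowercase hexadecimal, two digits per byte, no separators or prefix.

First, C1 ⊕ C2 = (M1 ⊕ K) ⊕ (M2 ⊕ K) = M1 ⊕ M2, so the key drops out. Then M2 = (M1 ⊕ M2) ⊕ M1 over the first 7 bytes.
byte 0: (4c xor 1f) xor 64 = 53 xor 64 = 37
byte 1: (93 xor 71) xor 65 = e2 xor 65 = 87
byte 2: (04 xor 9b) xor 70 = 9f xor 70 = ef
byte 3: (cc xor 19) xor 6c = d5 xor 6c = b9
byte 4: (8a xor 19) xor 6f = 93 xor 6f = fc
byte 5: (e2 xor b6) xor 79 = 54 xor 79 = 2d
byte 6: (ed xor f1) xor 20 = 1c xor 20 = 3c

3787efb9fc2d3c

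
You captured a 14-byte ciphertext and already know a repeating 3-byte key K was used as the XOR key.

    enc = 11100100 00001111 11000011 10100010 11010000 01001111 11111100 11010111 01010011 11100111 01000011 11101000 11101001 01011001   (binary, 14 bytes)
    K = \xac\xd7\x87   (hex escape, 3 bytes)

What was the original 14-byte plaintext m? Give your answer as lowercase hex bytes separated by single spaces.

The 3-byte key repeats, so the effective keystream is ac d7 87 ac d7 87 ac d7 87 ac d7 87 ac d7.
byte 0: e4 ⊕ ac = 48
byte 1: 0f ⊕ d7 = d8
byte 2: c3 ⊕ 87 = 44
byte 3: a2 ⊕ ac = 0e
byte 4: d0 ⊕ d7 = 07
byte 5: 4f ⊕ 87 = c8
byte 6: fc ⊕ ac = 50
byte 7: d7 ⊕ d7 = 00
byte 8: 53 ⊕ 87 = d4
byte 9: e7 ⊕ ac = 4b
byte 10: 43 ⊕ d7 = 94
byte 11: e8 ⊕ 87 = 6f
byte 12: e9 ⊕ ac = 45
byte 13: 59 ⊕ d7 = 8e

48 d8 44 0e 07 c8 50 00 d4 4b 94 6f 45 8e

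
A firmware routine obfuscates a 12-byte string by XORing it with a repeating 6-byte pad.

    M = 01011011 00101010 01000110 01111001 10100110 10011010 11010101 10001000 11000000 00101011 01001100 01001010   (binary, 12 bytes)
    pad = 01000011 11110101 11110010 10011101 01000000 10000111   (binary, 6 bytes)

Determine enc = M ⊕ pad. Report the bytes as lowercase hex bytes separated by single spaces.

18 df b4 e4 e6 1d 96 7d 32 b6 0c cd

The 6-byte key repeats, so the effective keystream is 43 f5 f2 9d 40 87 43 f5 f2 9d 40 87.
byte 0:  91 ⊕  67 =  24
byte 1:  42 ⊕ 245 = 223
byte 2:  70 ⊕ 242 = 180
byte 3: 121 ⊕ 157 = 228
byte 4: 166 ⊕  64 = 230
byte 5: 154 ⊕ 135 =  29
byte 6: 213 ⊕  67 = 150
byte 7: 136 ⊕ 245 = 125
byte 8: 192 ⊕ 242 =  50
byte 9:  43 ⊕ 157 = 182
byte 10:  76 ⊕  64 =  12
byte 11:  74 ⊕ 135 = 205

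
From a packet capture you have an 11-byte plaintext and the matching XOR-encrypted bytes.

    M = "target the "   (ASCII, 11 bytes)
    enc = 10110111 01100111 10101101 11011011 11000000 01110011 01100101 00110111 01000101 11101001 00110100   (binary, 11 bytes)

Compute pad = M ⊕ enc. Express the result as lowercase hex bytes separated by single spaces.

c3 06 df bc a5 07 45 43 2d 8c 14

Since enc = M ⊕ pad, XORing both sides with M gives pad = M ⊕ enc.
byte 0: 74 xor b7 = c3
byte 1: 61 xor 67 = 06
byte 2: 72 xor ad = df
byte 3: 67 xor db = bc
byte 4: 65 xor c0 = a5
byte 5: 74 xor 73 = 07
byte 6: 20 xor 65 = 45
byte 7: 74 xor 37 = 43
byte 8: 68 xor 45 = 2d
byte 9: 65 xor e9 = 8c
byte 10: 20 xor 34 = 14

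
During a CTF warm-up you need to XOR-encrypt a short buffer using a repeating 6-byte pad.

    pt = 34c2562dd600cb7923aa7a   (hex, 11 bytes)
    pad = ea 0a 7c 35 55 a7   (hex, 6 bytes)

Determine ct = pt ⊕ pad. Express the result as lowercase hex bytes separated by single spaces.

de c8 2a 18 83 a7 21 73 5f 9f 2f

The 6-byte key repeats, so the effective keystream is ea 0a 7c 35 55 a7 ea 0a 7c 35 55.
byte 0: 34 ^ ea = de
byte 1: c2 ^ 0a = c8
byte 2: 56 ^ 7c = 2a
byte 3: 2d ^ 35 = 18
byte 4: d6 ^ 55 = 83
byte 5: 00 ^ a7 = a7
byte 6: cb ^ ea = 21
byte 7: 79 ^ 0a = 73
byte 8: 23 ^ 7c = 5f
byte 9: aa ^ 35 = 9f
byte 10: 7a ^ 55 = 2f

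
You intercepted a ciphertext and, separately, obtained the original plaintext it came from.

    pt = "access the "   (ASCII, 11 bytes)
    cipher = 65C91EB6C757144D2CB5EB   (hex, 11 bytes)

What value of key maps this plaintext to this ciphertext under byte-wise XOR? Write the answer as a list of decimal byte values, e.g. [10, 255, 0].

[4, 170, 125, 211, 180, 36, 52, 57, 68, 208, 203]

Since cipher = pt ⊕ key, XORing both sides with pt gives key = pt ⊕ cipher.
61 XOR 65 = 04
63 XOR c9 = aa
63 XOR 1e = 7d
65 XOR b6 = d3
73 XOR c7 = b4
73 XOR 57 = 24
20 XOR 14 = 34
74 XOR 4d = 39
68 XOR 2c = 44
65 XOR b5 = d0
20 XOR eb = cb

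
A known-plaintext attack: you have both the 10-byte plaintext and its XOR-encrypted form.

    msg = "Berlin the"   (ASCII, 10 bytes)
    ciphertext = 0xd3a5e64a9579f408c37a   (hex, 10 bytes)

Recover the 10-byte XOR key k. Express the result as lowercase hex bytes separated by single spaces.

Since ciphertext = msg ⊕ k, XORing both sides with msg gives k = msg ⊕ ciphertext.
42 ^ d3 = 91
65 ^ a5 = c0
72 ^ e6 = 94
6c ^ 4a = 26
69 ^ 95 = fc
6e ^ 79 = 17
20 ^ f4 = d4
74 ^ 08 = 7c
68 ^ c3 = ab
65 ^ 7a = 1f

91 c0 94 26 fc 17 d4 7c ab 1f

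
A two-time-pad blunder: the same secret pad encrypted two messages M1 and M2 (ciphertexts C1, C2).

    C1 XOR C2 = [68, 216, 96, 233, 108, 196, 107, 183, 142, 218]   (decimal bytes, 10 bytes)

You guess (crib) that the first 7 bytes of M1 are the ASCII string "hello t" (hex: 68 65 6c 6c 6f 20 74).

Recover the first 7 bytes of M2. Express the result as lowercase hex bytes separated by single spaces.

2c bd 0c 85 03 e4 1f

Since C1 ⊕ C2 = M1 ⊕ M2, XORing with the guessed M1 bytes yields the corresponding M2 bytes: M2 = (C1 ⊕ C2) ⊕ M1.
byte 0: 44 xor 68 = 2c
byte 1: d8 xor 65 = bd
byte 2: 60 xor 6c = 0c
byte 3: e9 xor 6c = 85
byte 4: 6c xor 6f = 03
byte 5: c4 xor 20 = e4
byte 6: 6b xor 74 = 1f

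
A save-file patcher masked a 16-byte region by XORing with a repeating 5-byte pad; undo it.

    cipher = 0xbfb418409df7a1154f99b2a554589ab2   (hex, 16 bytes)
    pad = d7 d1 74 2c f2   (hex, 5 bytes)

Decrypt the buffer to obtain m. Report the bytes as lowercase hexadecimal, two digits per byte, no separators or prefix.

68656c6c6f207061636b657420746865

The 5-byte key repeats, so the effective keystream is d7 d1 74 2c f2 d7 d1 74 2c f2 d7 d1 74 2c f2 d7.
byte 0: bf ⊕ d7 = 68
byte 1: b4 ⊕ d1 = 65
byte 2: 18 ⊕ 74 = 6c
byte 3: 40 ⊕ 2c = 6c
byte 4: 9d ⊕ f2 = 6f
byte 5: f7 ⊕ d7 = 20
byte 6: a1 ⊕ d1 = 70
byte 7: 15 ⊕ 74 = 61
byte 8: 4f ⊕ 2c = 63
byte 9: 99 ⊕ f2 = 6b
byte 10: b2 ⊕ d7 = 65
byte 11: a5 ⊕ d1 = 74
byte 12: 54 ⊕ 74 = 20
byte 13: 58 ⊕ 2c = 74
byte 14: 9a ⊕ f2 = 68
byte 15: b2 ⊕ d7 = 65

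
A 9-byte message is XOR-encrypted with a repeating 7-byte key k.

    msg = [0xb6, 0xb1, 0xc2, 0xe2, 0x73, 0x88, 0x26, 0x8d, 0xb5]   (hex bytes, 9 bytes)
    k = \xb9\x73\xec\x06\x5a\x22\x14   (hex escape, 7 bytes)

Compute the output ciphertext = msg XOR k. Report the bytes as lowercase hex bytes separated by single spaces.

The 7-byte key repeats, so the effective keystream is b9 73 ec 06 5a 22 14 b9 73.
byte 0: b6 XOR b9 = 0f
byte 1: b1 XOR 73 = c2
byte 2: c2 XOR ec = 2e
byte 3: e2 XOR 06 = e4
byte 4: 73 XOR 5a = 29
byte 5: 88 XOR 22 = aa
byte 6: 26 XOR 14 = 32
byte 7: 8d XOR b9 = 34
byte 8: b5 XOR 73 = c6

0f c2 2e e4 29 aa 32 34 c6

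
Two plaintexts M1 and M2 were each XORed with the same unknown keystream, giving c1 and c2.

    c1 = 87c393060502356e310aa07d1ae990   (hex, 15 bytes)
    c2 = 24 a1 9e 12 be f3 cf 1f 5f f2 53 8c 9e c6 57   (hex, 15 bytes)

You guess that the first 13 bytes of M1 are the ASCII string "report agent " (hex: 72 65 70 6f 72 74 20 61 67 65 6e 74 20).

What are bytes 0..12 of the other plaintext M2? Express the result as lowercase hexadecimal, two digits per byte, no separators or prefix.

d1077d7bc985da10099d9d85a4

First, c1 ⊕ c2 = (M1 ⊕ K) ⊕ (M2 ⊕ K) = M1 ⊕ M2, so the key drops out. Then M2 = (M1 ⊕ M2) ⊕ M1 over the first 13 bytes.
byte 0: (87 ^ 24) ^ 72 = a3 ^ 72 = d1
byte 1: (c3 ^ a1) ^ 65 = 62 ^ 65 = 07
byte 2: (93 ^ 9e) ^ 70 = 0d ^ 70 = 7d
byte 3: (06 ^ 12) ^ 6f = 14 ^ 6f = 7b
byte 4: (05 ^ be) ^ 72 = bb ^ 72 = c9
byte 5: (02 ^ f3) ^ 74 = f1 ^ 74 = 85
byte 6: (35 ^ cf) ^ 20 = fa ^ 20 = da
byte 7: (6e ^ 1f) ^ 61 = 71 ^ 61 = 10
byte 8: (31 ^ 5f) ^ 67 = 6e ^ 67 = 09
byte 9: (0a ^ f2) ^ 65 = f8 ^ 65 = 9d
byte 10: (a0 ^ 53) ^ 6e = f3 ^ 6e = 9d
byte 11: (7d ^ 8c) ^ 74 = f1 ^ 74 = 85
byte 12: (1a ^ 9e) ^ 20 = 84 ^ 20 = a4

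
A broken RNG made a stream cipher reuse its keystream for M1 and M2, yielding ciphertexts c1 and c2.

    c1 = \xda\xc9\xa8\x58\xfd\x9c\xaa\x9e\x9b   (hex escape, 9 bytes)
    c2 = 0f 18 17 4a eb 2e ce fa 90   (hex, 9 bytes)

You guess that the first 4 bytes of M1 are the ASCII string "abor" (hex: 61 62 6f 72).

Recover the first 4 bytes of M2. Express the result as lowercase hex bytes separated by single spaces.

First, c1 ⊕ c2 = (M1 ⊕ K) ⊕ (M2 ⊕ K) = M1 ⊕ M2, so the key drops out. Then M2 = (M1 ⊕ M2) ⊕ M1 over the first 4 bytes.
byte 0: (da xor 0f) xor 61 = d5 xor 61 = b4
byte 1: (c9 xor 18) xor 62 = d1 xor 62 = b3
byte 2: (a8 xor 17) xor 6f = bf xor 6f = d0
byte 3: (58 xor 4a) xor 72 = 12 xor 72 = 60

b4 b3 d0 60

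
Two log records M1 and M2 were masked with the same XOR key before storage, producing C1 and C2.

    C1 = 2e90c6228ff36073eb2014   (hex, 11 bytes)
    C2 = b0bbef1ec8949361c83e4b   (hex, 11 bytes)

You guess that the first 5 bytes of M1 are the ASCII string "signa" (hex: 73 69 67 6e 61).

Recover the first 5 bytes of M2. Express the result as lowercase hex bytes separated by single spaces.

First, C1 ⊕ C2 = (M1 ⊕ K) ⊕ (M2 ⊕ K) = M1 ⊕ M2, so the key drops out. Then M2 = (M1 ⊕ M2) ⊕ M1 over the first 5 bytes.
byte 0: (2e ⊕ b0) ⊕ 73 = 9e ⊕ 73 = ed
byte 1: (90 ⊕ bb) ⊕ 69 = 2b ⊕ 69 = 42
byte 2: (c6 ⊕ ef) ⊕ 67 = 29 ⊕ 67 = 4e
byte 3: (22 ⊕ 1e) ⊕ 6e = 3c ⊕ 6e = 52
byte 4: (8f ⊕ c8) ⊕ 61 = 47 ⊕ 61 = 26

ed 42 4e 52 26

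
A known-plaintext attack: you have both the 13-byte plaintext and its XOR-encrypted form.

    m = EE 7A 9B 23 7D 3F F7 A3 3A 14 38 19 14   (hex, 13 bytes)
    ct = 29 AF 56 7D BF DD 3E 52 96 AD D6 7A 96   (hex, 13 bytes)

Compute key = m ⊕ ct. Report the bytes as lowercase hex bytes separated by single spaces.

Since ct = m ⊕ key, XORing both sides with m gives key = m ⊕ ct.
byte 0: ee xor 29 = c7
byte 1: 7a xor af = d5
byte 2: 9b xor 56 = cd
byte 3: 23 xor 7d = 5e
byte 4: 7d xor bf = c2
byte 5: 3f xor dd = e2
byte 6: f7 xor 3e = c9
byte 7: a3 xor 52 = f1
byte 8: 3a xor 96 = ac
byte 9: 14 xor ad = b9
byte 10: 38 xor d6 = ee
byte 11: 19 xor 7a = 63
byte 12: 14 xor 96 = 82

c7 d5 cd 5e c2 e2 c9 f1 ac b9 ee 63 82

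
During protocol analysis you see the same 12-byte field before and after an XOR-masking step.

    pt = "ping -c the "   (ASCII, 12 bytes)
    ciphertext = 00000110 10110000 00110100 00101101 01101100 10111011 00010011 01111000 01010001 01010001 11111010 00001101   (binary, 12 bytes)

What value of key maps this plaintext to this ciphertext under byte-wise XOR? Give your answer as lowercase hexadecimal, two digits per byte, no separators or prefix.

76d95a4a4c96705825399f2d

Since ciphertext = pt ⊕ key, XORing both sides with pt gives key = pt ⊕ ciphertext.
70 ⊕ 06 = 76
69 ⊕ b0 = d9
6e ⊕ 34 = 5a
67 ⊕ 2d = 4a
20 ⊕ 6c = 4c
2d ⊕ bb = 96
63 ⊕ 13 = 70
20 ⊕ 78 = 58
74 ⊕ 51 = 25
68 ⊕ 51 = 39
65 ⊕ fa = 9f
20 ⊕ 0d = 2d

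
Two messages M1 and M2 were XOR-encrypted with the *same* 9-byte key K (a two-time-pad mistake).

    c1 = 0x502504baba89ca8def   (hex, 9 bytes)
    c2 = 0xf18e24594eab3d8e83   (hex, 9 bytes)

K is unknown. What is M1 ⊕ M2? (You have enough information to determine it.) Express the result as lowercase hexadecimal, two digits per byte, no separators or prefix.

c1 ⊕ c2 = (M1 ⊕ K) ⊕ (M2 ⊕ K) = M1 ⊕ M2 — the shared key cancels under XOR.
byte 0: 01010000 ⊕ 11110001 = 10100001
byte 1: 00100101 ⊕ 10001110 = 10101011
byte 2: 00000100 ⊕ 00100100 = 00100000
byte 3: 10111010 ⊕ 01011001 = 11100011
byte 4: 10111010 ⊕ 01001110 = 11110100
byte 5: 10001001 ⊕ 10101011 = 00100010
byte 6: 11001010 ⊕ 00111101 = 11110111
byte 7: 10001101 ⊕ 10001110 = 00000011
byte 8: 11101111 ⊕ 10000011 = 01101100

a1ab20e3f422f7036c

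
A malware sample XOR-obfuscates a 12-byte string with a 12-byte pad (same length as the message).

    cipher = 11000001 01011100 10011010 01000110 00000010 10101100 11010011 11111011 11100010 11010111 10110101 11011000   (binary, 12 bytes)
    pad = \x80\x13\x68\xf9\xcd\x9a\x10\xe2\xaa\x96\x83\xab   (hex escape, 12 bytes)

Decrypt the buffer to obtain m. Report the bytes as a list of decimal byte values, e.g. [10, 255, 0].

XOR is its own inverse, so applying the key byte-wise gives the result directly.
byte 0: c1 ⊕ 80 = 41
byte 1: 5c ⊕ 13 = 4f
byte 2: 9a ⊕ 68 = f2
byte 3: 46 ⊕ f9 = bf
byte 4: 02 ⊕ cd = cf
byte 5: ac ⊕ 9a = 36
byte 6: d3 ⊕ 10 = c3
byte 7: fb ⊕ e2 = 19
byte 8: e2 ⊕ aa = 48
byte 9: d7 ⊕ 96 = 41
byte 10: b5 ⊕ 83 = 36
byte 11: d8 ⊕ ab = 73

[65, 79, 242, 191, 207, 54, 195, 25, 72, 65, 54, 115]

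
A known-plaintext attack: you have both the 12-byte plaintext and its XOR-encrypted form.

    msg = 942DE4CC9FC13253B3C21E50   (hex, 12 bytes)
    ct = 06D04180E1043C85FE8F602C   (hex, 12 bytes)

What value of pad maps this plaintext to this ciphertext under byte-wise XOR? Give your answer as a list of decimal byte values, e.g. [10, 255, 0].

Since ct = msg ⊕ pad, XORing both sides with msg gives pad = msg ⊕ ct.
10010100 ^ 00000110 = 10010010
00101101 ^ 11010000 = 11111101
11100100 ^ 01000001 = 10100101
11001100 ^ 10000000 = 01001100
10011111 ^ 11100001 = 01111110
11000001 ^ 00000100 = 11000101
00110010 ^ 00111100 = 00001110
01010011 ^ 10000101 = 11010110
10110011 ^ 11111110 = 01001101
11000010 ^ 10001111 = 01001101
00011110 ^ 01100000 = 01111110
01010000 ^ 00101100 = 01111100

[146, 253, 165, 76, 126, 197, 14, 214, 77, 77, 126, 124]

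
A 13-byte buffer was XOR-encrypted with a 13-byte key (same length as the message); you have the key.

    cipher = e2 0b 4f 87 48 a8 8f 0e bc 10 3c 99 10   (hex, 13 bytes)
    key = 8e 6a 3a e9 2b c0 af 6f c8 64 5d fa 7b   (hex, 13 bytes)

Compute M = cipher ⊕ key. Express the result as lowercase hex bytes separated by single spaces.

6c 61 75 6e 63 68 20 61 74 74 61 63 6b

226 ⊕ 142 = 108
 11 ⊕ 106 =  97
 79 ⊕  58 = 117
135 ⊕ 233 = 110
 72 ⊕  43 =  99
168 ⊕ 192 = 104
143 ⊕ 175 =  32
 14 ⊕ 111 =  97
188 ⊕ 200 = 116
 16 ⊕ 100 = 116
 60 ⊕  93 =  97
153 ⊕ 250 =  99
 16 ⊕ 123 = 107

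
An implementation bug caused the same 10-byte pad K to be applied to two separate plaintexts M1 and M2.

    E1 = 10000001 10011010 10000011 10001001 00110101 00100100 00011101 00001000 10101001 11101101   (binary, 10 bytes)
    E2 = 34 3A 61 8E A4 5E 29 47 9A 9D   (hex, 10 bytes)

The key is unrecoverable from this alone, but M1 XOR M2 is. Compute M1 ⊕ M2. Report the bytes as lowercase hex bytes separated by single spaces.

E1 ⊕ E2 = (M1 ⊕ K) ⊕ (M2 ⊕ K) = M1 ⊕ M2 — the shared key cancels under XOR.
81 ⊕ 34 = b5
9a ⊕ 3a = a0
83 ⊕ 61 = e2
89 ⊕ 8e = 07
35 ⊕ a4 = 91
24 ⊕ 5e = 7a
1d ⊕ 29 = 34
08 ⊕ 47 = 4f
a9 ⊕ 9a = 33
ed ⊕ 9d = 70

b5 a0 e2 07 91 7a 34 4f 33 70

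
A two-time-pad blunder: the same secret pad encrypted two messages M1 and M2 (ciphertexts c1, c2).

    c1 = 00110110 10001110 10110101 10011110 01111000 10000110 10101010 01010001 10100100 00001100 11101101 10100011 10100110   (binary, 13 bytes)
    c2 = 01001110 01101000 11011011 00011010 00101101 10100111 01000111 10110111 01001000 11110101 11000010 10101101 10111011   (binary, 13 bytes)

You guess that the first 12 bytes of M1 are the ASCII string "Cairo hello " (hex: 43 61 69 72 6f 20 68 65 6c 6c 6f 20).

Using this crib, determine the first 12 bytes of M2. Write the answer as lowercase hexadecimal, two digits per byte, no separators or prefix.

3b8707f63a0185838095402e

First, c1 ⊕ c2 = (M1 ⊕ K) ⊕ (M2 ⊕ K) = M1 ⊕ M2, so the key drops out. Then M2 = (M1 ⊕ M2) ⊕ M1 over the first 12 bytes.
byte 0: (36 XOR 4e) XOR 43 = 78 XOR 43 = 3b
byte 1: (8e XOR 68) XOR 61 = e6 XOR 61 = 87
byte 2: (b5 XOR db) XOR 69 = 6e XOR 69 = 07
byte 3: (9e XOR 1a) XOR 72 = 84 XOR 72 = f6
byte 4: (78 XOR 2d) XOR 6f = 55 XOR 6f = 3a
byte 5: (86 XOR a7) XOR 20 = 21 XOR 20 = 01
byte 6: (aa XOR 47) XOR 68 = ed XOR 68 = 85
byte 7: (51 XOR b7) XOR 65 = e6 XOR 65 = 83
byte 8: (a4 XOR 48) XOR 6c = ec XOR 6c = 80
byte 9: (0c XOR f5) XOR 6c = f9 XOR 6c = 95
byte 10: (ed XOR c2) XOR 6f = 2f XOR 6f = 40
byte 11: (a3 XOR ad) XOR 20 = 0e XOR 20 = 2e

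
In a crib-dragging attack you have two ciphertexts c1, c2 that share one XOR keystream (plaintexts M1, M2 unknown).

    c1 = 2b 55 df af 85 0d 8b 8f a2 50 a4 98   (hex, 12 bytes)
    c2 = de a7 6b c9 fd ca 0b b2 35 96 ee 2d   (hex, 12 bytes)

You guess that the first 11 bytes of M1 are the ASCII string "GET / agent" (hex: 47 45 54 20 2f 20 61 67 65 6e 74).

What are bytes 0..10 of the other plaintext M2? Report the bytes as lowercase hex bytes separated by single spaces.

b2 b7 e0 46 57 e7 e1 5a f2 a8 3e

First, c1 ⊕ c2 = (M1 ⊕ K) ⊕ (M2 ⊕ K) = M1 ⊕ M2, so the key drops out. Then M2 = (M1 ⊕ M2) ⊕ M1 over the first 11 bytes.
byte 0: (2b XOR de) XOR 47 = f5 XOR 47 = b2
byte 1: (55 XOR a7) XOR 45 = f2 XOR 45 = b7
byte 2: (df XOR 6b) XOR 54 = b4 XOR 54 = e0
byte 3: (af XOR c9) XOR 20 = 66 XOR 20 = 46
byte 4: (85 XOR fd) XOR 2f = 78 XOR 2f = 57
byte 5: (0d XOR ca) XOR 20 = c7 XOR 20 = e7
byte 6: (8b XOR 0b) XOR 61 = 80 XOR 61 = e1
byte 7: (8f XOR b2) XOR 67 = 3d XOR 67 = 5a
byte 8: (a2 XOR 35) XOR 65 = 97 XOR 65 = f2
byte 9: (50 XOR 96) XOR 6e = c6 XOR 6e = a8
byte 10: (a4 XOR ee) XOR 74 = 4a XOR 74 = 3e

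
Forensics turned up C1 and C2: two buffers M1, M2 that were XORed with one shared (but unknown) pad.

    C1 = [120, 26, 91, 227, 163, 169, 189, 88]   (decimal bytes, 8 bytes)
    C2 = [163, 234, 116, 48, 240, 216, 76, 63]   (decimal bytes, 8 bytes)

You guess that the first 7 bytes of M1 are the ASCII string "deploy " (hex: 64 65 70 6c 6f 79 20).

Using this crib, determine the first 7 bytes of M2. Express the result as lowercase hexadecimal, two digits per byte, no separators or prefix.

First, C1 ⊕ C2 = (M1 ⊕ K) ⊕ (M2 ⊕ K) = M1 ⊕ M2, so the key drops out. Then M2 = (M1 ⊕ M2) ⊕ M1 over the first 7 bytes.
byte 0: (78 ⊕ a3) ⊕ 64 = db ⊕ 64 = bf
byte 1: (1a ⊕ ea) ⊕ 65 = f0 ⊕ 65 = 95
byte 2: (5b ⊕ 74) ⊕ 70 = 2f ⊕ 70 = 5f
byte 3: (e3 ⊕ 30) ⊕ 6c = d3 ⊕ 6c = bf
byte 4: (a3 ⊕ f0) ⊕ 6f = 53 ⊕ 6f = 3c
byte 5: (a9 ⊕ d8) ⊕ 79 = 71 ⊕ 79 = 08
byte 6: (bd ⊕ 4c) ⊕ 20 = f1 ⊕ 20 = d1

bf955fbf3c08d1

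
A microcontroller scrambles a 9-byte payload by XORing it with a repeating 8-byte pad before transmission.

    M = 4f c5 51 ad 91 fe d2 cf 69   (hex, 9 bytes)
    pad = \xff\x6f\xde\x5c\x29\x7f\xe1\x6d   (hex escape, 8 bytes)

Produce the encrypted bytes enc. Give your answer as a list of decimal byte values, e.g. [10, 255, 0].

[176, 170, 143, 241, 184, 129, 51, 162, 150]

The 8-byte key repeats, so the effective keystream is ff 6f de 5c 29 7f e1 6d ff.
byte 0: 4f XOR ff = b0
byte 1: c5 XOR 6f = aa
byte 2: 51 XOR de = 8f
byte 3: ad XOR 5c = f1
byte 4: 91 XOR 29 = b8
byte 5: fe XOR 7f = 81
byte 6: d2 XOR e1 = 33
byte 7: cf XOR 6d = a2
byte 8: 69 XOR ff = 96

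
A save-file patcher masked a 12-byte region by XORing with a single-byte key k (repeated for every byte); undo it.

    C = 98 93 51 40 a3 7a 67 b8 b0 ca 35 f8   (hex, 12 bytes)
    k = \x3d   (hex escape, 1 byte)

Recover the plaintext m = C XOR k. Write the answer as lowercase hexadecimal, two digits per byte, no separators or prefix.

The 1-byte key repeats, so the effective keystream is 3d 3d 3d 3d 3d 3d 3d 3d 3d 3d 3d 3d.
byte 0: 98 XOR 3d = a5
byte 1: 93 XOR 3d = ae
byte 2: 51 XOR 3d = 6c
byte 3: 40 XOR 3d = 7d
byte 4: a3 XOR 3d = 9e
byte 5: 7a XOR 3d = 47
byte 6: 67 XOR 3d = 5a
byte 7: b8 XOR 3d = 85
byte 8: b0 XOR 3d = 8d
byte 9: ca XOR 3d = f7
byte 10: 35 XOR 3d = 08
byte 11: f8 XOR 3d = c5

a5ae6c7d9e475a858df708c5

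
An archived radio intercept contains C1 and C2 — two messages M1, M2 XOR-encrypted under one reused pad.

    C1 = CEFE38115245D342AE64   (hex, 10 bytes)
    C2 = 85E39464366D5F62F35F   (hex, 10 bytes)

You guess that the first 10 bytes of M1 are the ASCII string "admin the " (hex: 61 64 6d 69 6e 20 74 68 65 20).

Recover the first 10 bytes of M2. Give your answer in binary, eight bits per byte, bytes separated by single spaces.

00101010 01111001 11000001 00011100 00001010 00001000 11111000 01001000 00111000 00011011

First, C1 ⊕ C2 = (M1 ⊕ K) ⊕ (M2 ⊕ K) = M1 ⊕ M2, so the key drops out. Then M2 = (M1 ⊕ M2) ⊕ M1 over the first 10 bytes.
byte 0: (ce ⊕ 85) ⊕ 61 = 4b ⊕ 61 = 2a
byte 1: (fe ⊕ e3) ⊕ 64 = 1d ⊕ 64 = 79
byte 2: (38 ⊕ 94) ⊕ 6d = ac ⊕ 6d = c1
byte 3: (11 ⊕ 64) ⊕ 69 = 75 ⊕ 69 = 1c
byte 4: (52 ⊕ 36) ⊕ 6e = 64 ⊕ 6e = 0a
byte 5: (45 ⊕ 6d) ⊕ 20 = 28 ⊕ 20 = 08
byte 6: (d3 ⊕ 5f) ⊕ 74 = 8c ⊕ 74 = f8
byte 7: (42 ⊕ 62) ⊕ 68 = 20 ⊕ 68 = 48
byte 8: (ae ⊕ f3) ⊕ 65 = 5d ⊕ 65 = 38
byte 9: (64 ⊕ 5f) ⊕ 20 = 3b ⊕ 20 = 1b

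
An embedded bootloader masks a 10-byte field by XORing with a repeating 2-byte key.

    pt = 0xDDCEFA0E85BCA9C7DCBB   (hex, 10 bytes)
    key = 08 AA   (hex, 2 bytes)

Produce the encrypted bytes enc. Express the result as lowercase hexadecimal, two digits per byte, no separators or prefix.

The 2-byte key repeats, so the effective keystream is 08 aa 08 aa 08 aa 08 aa 08 aa.
byte 0: dd XOR 08 = d5
byte 1: ce XOR aa = 64
byte 2: fa XOR 08 = f2
byte 3: 0e XOR aa = a4
byte 4: 85 XOR 08 = 8d
byte 5: bc XOR aa = 16
byte 6: a9 XOR 08 = a1
byte 7: c7 XOR aa = 6d
byte 8: dc XOR 08 = d4
byte 9: bb XOR aa = 11

d564f2a48d16a16dd411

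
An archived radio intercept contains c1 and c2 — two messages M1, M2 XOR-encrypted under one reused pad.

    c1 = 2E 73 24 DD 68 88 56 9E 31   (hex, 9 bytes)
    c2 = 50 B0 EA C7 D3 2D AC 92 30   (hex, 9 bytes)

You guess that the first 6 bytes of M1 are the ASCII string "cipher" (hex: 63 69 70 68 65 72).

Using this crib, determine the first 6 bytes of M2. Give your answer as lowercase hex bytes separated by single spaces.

1d aa be 72 de d7

First, c1 ⊕ c2 = (M1 ⊕ K) ⊕ (M2 ⊕ K) = M1 ⊕ M2, so the key drops out. Then M2 = (M1 ⊕ M2) ⊕ M1 over the first 6 bytes.
byte 0: (2e ⊕ 50) ⊕ 63 = 7e ⊕ 63 = 1d
byte 1: (73 ⊕ b0) ⊕ 69 = c3 ⊕ 69 = aa
byte 2: (24 ⊕ ea) ⊕ 70 = ce ⊕ 70 = be
byte 3: (dd ⊕ c7) ⊕ 68 = 1a ⊕ 68 = 72
byte 4: (68 ⊕ d3) ⊕ 65 = bb ⊕ 65 = de
byte 5: (88 ⊕ 2d) ⊕ 72 = a5 ⊕ 72 = d7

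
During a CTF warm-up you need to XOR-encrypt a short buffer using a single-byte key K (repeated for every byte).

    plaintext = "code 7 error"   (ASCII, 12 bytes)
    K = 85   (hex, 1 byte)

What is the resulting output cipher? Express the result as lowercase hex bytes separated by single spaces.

The 1-byte key repeats, so the effective keystream is 85 85 85 85 85 85 85 85 85 85 85 85.
byte 0:  99 XOR 133 = 230
byte 1: 111 XOR 133 = 234
byte 2: 100 XOR 133 = 225
byte 3: 101 XOR 133 = 224
byte 4:  32 XOR 133 = 165
byte 5:  55 XOR 133 = 178
byte 6:  32 XOR 133 = 165
byte 7: 101 XOR 133 = 224
byte 8: 114 XOR 133 = 247
byte 9: 114 XOR 133 = 247
byte 10: 111 XOR 133 = 234
byte 11: 114 XOR 133 = 247

e6 ea e1 e0 a5 b2 a5 e0 f7 f7 ea f7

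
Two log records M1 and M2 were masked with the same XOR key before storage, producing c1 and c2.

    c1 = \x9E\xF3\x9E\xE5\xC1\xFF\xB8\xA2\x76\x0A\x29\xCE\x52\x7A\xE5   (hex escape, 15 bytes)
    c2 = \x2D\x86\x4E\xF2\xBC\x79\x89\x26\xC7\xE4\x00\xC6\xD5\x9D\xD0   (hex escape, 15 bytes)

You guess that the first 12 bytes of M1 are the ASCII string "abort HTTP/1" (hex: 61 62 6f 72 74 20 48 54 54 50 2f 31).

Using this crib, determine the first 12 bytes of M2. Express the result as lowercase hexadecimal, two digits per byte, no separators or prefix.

First, c1 ⊕ c2 = (M1 ⊕ K) ⊕ (M2 ⊕ K) = M1 ⊕ M2, so the key drops out. Then M2 = (M1 ⊕ M2) ⊕ M1 over the first 12 bytes.
byte 0: (9e ⊕ 2d) ⊕ 61 = b3 ⊕ 61 = d2
byte 1: (f3 ⊕ 86) ⊕ 62 = 75 ⊕ 62 = 17
byte 2: (9e ⊕ 4e) ⊕ 6f = d0 ⊕ 6f = bf
byte 3: (e5 ⊕ f2) ⊕ 72 = 17 ⊕ 72 = 65
byte 4: (c1 ⊕ bc) ⊕ 74 = 7d ⊕ 74 = 09
byte 5: (ff ⊕ 79) ⊕ 20 = 86 ⊕ 20 = a6
byte 6: (b8 ⊕ 89) ⊕ 48 = 31 ⊕ 48 = 79
byte 7: (a2 ⊕ 26) ⊕ 54 = 84 ⊕ 54 = d0
byte 8: (76 ⊕ c7) ⊕ 54 = b1 ⊕ 54 = e5
byte 9: (0a ⊕ e4) ⊕ 50 = ee ⊕ 50 = be
byte 10: (29 ⊕ 00) ⊕ 2f = 29 ⊕ 2f = 06
byte 11: (ce ⊕ c6) ⊕ 31 = 08 ⊕ 31 = 39

d217bf6509a679d0e5be0639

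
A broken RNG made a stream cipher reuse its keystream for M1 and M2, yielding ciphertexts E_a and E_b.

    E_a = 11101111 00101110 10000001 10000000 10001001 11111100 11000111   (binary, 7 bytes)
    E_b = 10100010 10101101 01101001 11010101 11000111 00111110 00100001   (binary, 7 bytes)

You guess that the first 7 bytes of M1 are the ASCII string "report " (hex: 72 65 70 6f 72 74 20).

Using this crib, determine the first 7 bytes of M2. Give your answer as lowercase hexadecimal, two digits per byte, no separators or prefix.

First, E_a ⊕ E_b = (M1 ⊕ K) ⊕ (M2 ⊕ K) = M1 ⊕ M2, so the key drops out. Then M2 = (M1 ⊕ M2) ⊕ M1 over the first 7 bytes.
byte 0: (ef XOR a2) XOR 72 = 4d XOR 72 = 3f
byte 1: (2e XOR ad) XOR 65 = 83 XOR 65 = e6
byte 2: (81 XOR 69) XOR 70 = e8 XOR 70 = 98
byte 3: (80 XOR d5) XOR 6f = 55 XOR 6f = 3a
byte 4: (89 XOR c7) XOR 72 = 4e XOR 72 = 3c
byte 5: (fc XOR 3e) XOR 74 = c2 XOR 74 = b6
byte 6: (c7 XOR 21) XOR 20 = e6 XOR 20 = c6

3fe6983a3cb6c6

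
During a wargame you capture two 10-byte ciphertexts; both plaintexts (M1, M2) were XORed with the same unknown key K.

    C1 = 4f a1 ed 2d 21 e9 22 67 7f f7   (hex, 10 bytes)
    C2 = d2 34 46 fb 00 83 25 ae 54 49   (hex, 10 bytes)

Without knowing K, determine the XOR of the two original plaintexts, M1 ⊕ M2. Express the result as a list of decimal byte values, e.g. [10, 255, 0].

[157, 149, 171, 214, 33, 106, 7, 201, 43, 190]

C1 ⊕ C2 = (M1 ⊕ K) ⊕ (M2 ⊕ K) = M1 ⊕ M2 — the shared key cancels under XOR.
01001111 xor 11010010 = 10011101
10100001 xor 00110100 = 10010101
11101101 xor 01000110 = 10101011
00101101 xor 11111011 = 11010110
00100001 xor 00000000 = 00100001
11101001 xor 10000011 = 01101010
00100010 xor 00100101 = 00000111
01100111 xor 10101110 = 11001001
01111111 xor 01010100 = 00101011
11110111 xor 01001001 = 10111110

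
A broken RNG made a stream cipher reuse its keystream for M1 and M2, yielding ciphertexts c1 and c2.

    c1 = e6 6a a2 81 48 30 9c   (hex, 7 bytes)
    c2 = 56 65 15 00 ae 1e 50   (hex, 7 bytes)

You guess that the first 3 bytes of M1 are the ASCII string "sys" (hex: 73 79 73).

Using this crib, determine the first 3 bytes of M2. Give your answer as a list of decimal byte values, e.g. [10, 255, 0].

First, c1 ⊕ c2 = (M1 ⊕ K) ⊕ (M2 ⊕ K) = M1 ⊕ M2, so the key drops out. Then M2 = (M1 ⊕ M2) ⊕ M1 over the first 3 bytes.
byte 0: (e6 ^ 56) ^ 73 = b0 ^ 73 = c3
byte 1: (6a ^ 65) ^ 79 = 0f ^ 79 = 76
byte 2: (a2 ^ 15) ^ 73 = b7 ^ 73 = c4

[195, 118, 196]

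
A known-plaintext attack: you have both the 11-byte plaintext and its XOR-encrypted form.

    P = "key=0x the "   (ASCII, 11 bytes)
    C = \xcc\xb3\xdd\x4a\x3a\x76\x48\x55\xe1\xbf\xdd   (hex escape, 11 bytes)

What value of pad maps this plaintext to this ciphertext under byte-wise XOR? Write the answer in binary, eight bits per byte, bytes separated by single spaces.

10100111 11010110 10100100 01110111 00001010 00001110 01101000 00100001 10001001 11011010 11111101

Since C = P ⊕ pad, XORing both sides with P gives pad = P ⊕ C.
byte 0: 01101011 xor 11001100 = 10100111
byte 1: 01100101 xor 10110011 = 11010110
byte 2: 01111001 xor 11011101 = 10100100
byte 3: 00111101 xor 01001010 = 01110111
byte 4: 00110000 xor 00111010 = 00001010
byte 5: 01111000 xor 01110110 = 00001110
byte 6: 00100000 xor 01001000 = 01101000
byte 7: 01110100 xor 01010101 = 00100001
byte 8: 01101000 xor 11100001 = 10001001
byte 9: 01100101 xor 10111111 = 11011010
byte 10: 00100000 xor 11011101 = 11111101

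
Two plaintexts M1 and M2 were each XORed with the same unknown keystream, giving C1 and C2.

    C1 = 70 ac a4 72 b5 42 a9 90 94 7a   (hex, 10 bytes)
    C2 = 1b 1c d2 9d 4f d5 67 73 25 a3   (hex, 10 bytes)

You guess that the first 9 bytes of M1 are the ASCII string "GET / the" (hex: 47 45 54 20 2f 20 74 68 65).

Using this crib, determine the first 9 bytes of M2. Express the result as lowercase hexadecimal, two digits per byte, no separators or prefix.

2cf522cfd5b7ba8bd4

First, C1 ⊕ C2 = (M1 ⊕ K) ⊕ (M2 ⊕ K) = M1 ⊕ M2, so the key drops out. Then M2 = (M1 ⊕ M2) ⊕ M1 over the first 9 bytes.
byte 0: (70 XOR 1b) XOR 47 = 6b XOR 47 = 2c
byte 1: (ac XOR 1c) XOR 45 = b0 XOR 45 = f5
byte 2: (a4 XOR d2) XOR 54 = 76 XOR 54 = 22
byte 3: (72 XOR 9d) XOR 20 = ef XOR 20 = cf
byte 4: (b5 XOR 4f) XOR 2f = fa XOR 2f = d5
byte 5: (42 XOR d5) XOR 20 = 97 XOR 20 = b7
byte 6: (a9 XOR 67) XOR 74 = ce XOR 74 = ba
byte 7: (90 XOR 73) XOR 68 = e3 XOR 68 = 8b
byte 8: (94 XOR 25) XOR 65 = b1 XOR 65 = d4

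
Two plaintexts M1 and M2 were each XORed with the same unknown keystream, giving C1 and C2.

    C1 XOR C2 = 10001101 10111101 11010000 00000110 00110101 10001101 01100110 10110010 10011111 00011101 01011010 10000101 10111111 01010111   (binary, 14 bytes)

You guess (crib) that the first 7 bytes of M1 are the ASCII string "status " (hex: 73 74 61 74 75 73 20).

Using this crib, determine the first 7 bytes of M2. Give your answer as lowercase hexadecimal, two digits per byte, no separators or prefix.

fec9b17240fe46

Since C1 ⊕ C2 = M1 ⊕ M2, XORing with the guessed M1 bytes yields the corresponding M2 bytes: M2 = (C1 ⊕ C2) ⊕ M1.
10001101 ^ 01110011 = 11111110
10111101 ^ 01110100 = 11001001
11010000 ^ 01100001 = 10110001
00000110 ^ 01110100 = 01110010
00110101 ^ 01110101 = 01000000
10001101 ^ 01110011 = 11111110
01100110 ^ 00100000 = 01000110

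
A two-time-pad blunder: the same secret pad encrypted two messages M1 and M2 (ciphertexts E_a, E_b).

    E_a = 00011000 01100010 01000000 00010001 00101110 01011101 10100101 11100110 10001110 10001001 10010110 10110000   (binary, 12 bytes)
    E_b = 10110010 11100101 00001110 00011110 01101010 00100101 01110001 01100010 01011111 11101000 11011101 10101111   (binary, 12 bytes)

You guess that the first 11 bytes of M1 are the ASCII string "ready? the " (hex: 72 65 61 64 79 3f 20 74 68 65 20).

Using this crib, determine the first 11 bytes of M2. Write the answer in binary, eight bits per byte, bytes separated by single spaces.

First, E_a ⊕ E_b = (M1 ⊕ K) ⊕ (M2 ⊕ K) = M1 ⊕ M2, so the key drops out. Then M2 = (M1 ⊕ M2) ⊕ M1 over the first 11 bytes.
byte 0: (18 ^ b2) ^ 72 = aa ^ 72 = d8
byte 1: (62 ^ e5) ^ 65 = 87 ^ 65 = e2
byte 2: (40 ^ 0e) ^ 61 = 4e ^ 61 = 2f
byte 3: (11 ^ 1e) ^ 64 = 0f ^ 64 = 6b
byte 4: (2e ^ 6a) ^ 79 = 44 ^ 79 = 3d
byte 5: (5d ^ 25) ^ 3f = 78 ^ 3f = 47
byte 6: (a5 ^ 71) ^ 20 = d4 ^ 20 = f4
byte 7: (e6 ^ 62) ^ 74 = 84 ^ 74 = f0
byte 8: (8e ^ 5f) ^ 68 = d1 ^ 68 = b9
byte 9: (89 ^ e8) ^ 65 = 61 ^ 65 = 04
byte 10: (96 ^ dd) ^ 20 = 4b ^ 20 = 6b

11011000 11100010 00101111 01101011 00111101 01000111 11110100 11110000 10111001 00000100 01101011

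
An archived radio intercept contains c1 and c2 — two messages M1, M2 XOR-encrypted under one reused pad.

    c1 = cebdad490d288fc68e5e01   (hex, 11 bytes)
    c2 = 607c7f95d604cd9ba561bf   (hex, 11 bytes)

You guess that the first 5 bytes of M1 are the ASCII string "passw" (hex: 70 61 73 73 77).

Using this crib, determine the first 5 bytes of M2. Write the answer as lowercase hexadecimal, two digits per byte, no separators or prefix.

First, c1 ⊕ c2 = (M1 ⊕ K) ⊕ (M2 ⊕ K) = M1 ⊕ M2, so the key drops out. Then M2 = (M1 ⊕ M2) ⊕ M1 over the first 5 bytes.
byte 0: (ce ⊕ 60) ⊕ 70 = ae ⊕ 70 = de
byte 1: (bd ⊕ 7c) ⊕ 61 = c1 ⊕ 61 = a0
byte 2: (ad ⊕ 7f) ⊕ 73 = d2 ⊕ 73 = a1
byte 3: (49 ⊕ 95) ⊕ 73 = dc ⊕ 73 = af
byte 4: (0d ⊕ d6) ⊕ 77 = db ⊕ 77 = ac

dea0a1afac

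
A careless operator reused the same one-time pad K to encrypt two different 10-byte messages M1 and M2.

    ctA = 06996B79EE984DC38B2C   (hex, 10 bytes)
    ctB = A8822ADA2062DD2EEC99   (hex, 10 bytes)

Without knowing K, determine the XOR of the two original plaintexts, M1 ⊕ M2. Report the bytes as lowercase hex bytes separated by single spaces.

ae 1b 41 a3 ce fa 90 ed 67 b5

ctA ⊕ ctB = (M1 ⊕ K) ⊕ (M2 ⊕ K) = M1 ⊕ M2 — the shared key cancels under XOR.
byte 0: 06 ⊕ a8 = ae
byte 1: 99 ⊕ 82 = 1b
byte 2: 6b ⊕ 2a = 41
byte 3: 79 ⊕ da = a3
byte 4: ee ⊕ 20 = ce
byte 5: 98 ⊕ 62 = fa
byte 6: 4d ⊕ dd = 90
byte 7: c3 ⊕ 2e = ed
byte 8: 8b ⊕ ec = 67
byte 9: 2c ⊕ 99 = b5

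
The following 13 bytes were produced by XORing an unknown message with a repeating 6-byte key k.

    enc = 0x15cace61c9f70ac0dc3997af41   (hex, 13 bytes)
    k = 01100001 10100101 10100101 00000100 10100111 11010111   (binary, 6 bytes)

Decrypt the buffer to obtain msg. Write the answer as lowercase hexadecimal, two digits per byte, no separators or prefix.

746f6b656e206b65793d307820

The 6-byte key repeats, so the effective keystream is 61 a5 a5 04 a7 d7 61 a5 a5 04 a7 d7 61.
byte 0:  21 xor  97 = 116
byte 1: 202 xor 165 = 111
byte 2: 206 xor 165 = 107
byte 3:  97 xor   4 = 101
byte 4: 201 xor 167 = 110
byte 5: 247 xor 215 =  32
byte 6:  10 xor  97 = 107
byte 7: 192 xor 165 = 101
byte 8: 220 xor 165 = 121
byte 9:  57 xor   4 =  61
byte 10: 151 xor 167 =  48
byte 11: 175 xor 215 = 120
byte 12:  65 xor  97 =  32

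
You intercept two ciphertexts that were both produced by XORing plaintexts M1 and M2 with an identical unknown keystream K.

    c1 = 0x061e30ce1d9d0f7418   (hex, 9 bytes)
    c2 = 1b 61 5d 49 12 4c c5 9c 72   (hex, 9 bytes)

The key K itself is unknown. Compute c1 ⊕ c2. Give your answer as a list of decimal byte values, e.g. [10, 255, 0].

[29, 127, 109, 135, 15, 209, 202, 232, 106]

c1 ⊕ c2 = (M1 ⊕ K) ⊕ (M2 ⊕ K) = M1 ⊕ M2 — the shared key cancels under XOR.
06 xor 1b = 1d
1e xor 61 = 7f
30 xor 5d = 6d
ce xor 49 = 87
1d xor 12 = 0f
9d xor 4c = d1
0f xor c5 = ca
74 xor 9c = e8
18 xor 72 = 6a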